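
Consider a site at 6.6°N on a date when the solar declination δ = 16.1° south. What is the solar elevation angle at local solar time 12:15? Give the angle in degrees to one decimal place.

67.0°

Hour angle H = 15° × (12.25 − 12) = 3.75°.
cos θ_z = sin φ sin δ + cos φ cos δ cos H = (0.1149)(-0.2773) + (0.9934)(0.9608)(0.9979) = 0.9206.
θ_z = arccos(0.9206) = 22.99°, so the elevation is 90° − 22.99° = 67.01°.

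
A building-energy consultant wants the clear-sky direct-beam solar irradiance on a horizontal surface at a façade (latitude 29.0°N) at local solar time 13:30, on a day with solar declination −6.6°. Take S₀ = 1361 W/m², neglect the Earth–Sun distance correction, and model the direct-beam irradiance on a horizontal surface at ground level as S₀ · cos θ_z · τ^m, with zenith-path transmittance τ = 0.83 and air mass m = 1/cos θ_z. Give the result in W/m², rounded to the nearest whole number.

792 W/m²

Hour angle H = 15° × (13.5 − 12) = 22.50°.
With φ = 29.0°, δ = -6.6°, H = 22.50°: sin φ sin δ = -0.0557, cos φ cos δ cos H = 0.8027, so cos θ_z = 0.7470.
Air mass m = 1/cos θ_z = 1/0.7470 = 1.339; τ^m = 0.83^1.339 = 0.7792.
Surface direct beam = 1361 × 0.7470 × 0.7792 = 792.19 W/m².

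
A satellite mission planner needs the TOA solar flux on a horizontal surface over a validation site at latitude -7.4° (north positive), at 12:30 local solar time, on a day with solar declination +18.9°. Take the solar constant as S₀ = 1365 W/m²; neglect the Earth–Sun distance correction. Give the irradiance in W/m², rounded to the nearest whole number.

Hour angle H = 15° × (12.5 − 12) = 7.50°.
cos θ_z = sin(-7.4°) sin(18.9°) + cos(-7.4°) cos(18.9°) cos(7.50°) = -0.0417 + 0.9302 = 0.8885.
Top-of-atmosphere irradiance = S₀ cos θ_z = 1365 × 0.8885 = 1212.80 W/m².

1213 W/m²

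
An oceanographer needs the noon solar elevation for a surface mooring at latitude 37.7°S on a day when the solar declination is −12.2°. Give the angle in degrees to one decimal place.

64.5°

At local solar noon the hour angle is zero, so the elevation is 90° − |φ − δ| = 90° − |-37.7° − (-12.2°)| = 90° − 25.5° = 64.5°.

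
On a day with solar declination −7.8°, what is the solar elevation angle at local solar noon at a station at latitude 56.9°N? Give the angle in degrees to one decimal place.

At local solar noon the hour angle is zero, so the elevation is 90° − |φ − δ| = 90° − |56.9° − (-7.8°)| = 90° − 64.7° = 25.3°.

25.3°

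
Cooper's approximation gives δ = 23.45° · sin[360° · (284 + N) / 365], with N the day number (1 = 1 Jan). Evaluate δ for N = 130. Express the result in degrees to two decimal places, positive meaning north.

360 × (284 + 130) / 365 = 408.329°; sin(408.329°) = 0.7470.
δ = 23.45 × 0.7470 = 17.517° ≈ +17.52°.

+17.52°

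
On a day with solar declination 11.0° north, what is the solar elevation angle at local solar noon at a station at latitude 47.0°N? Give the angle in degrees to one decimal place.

At local solar noon the hour angle is zero, so the elevation is 90° − |φ − δ| = 90° − |47.0° − (11.0°)| = 90° − 36.0° = 54.0°.

54.0°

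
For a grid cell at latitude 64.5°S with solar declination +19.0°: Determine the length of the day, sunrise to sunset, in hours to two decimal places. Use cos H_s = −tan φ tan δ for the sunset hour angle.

5.84 hours

The sunset hour angle satisfies cos H_s = −tan φ tan δ = 0.7219, giving H_s = 43.79°.
Day length = 2 H_s / 15° h⁻¹ = 87.58° / 15 = 5.839 h.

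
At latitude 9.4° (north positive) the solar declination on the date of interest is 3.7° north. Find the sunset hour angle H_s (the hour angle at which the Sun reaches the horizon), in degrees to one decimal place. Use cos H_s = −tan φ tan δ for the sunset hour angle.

The sunset hour angle satisfies cos H_s = −tan φ tan δ = -0.0107, giving H_s = 90.61°.

90.6°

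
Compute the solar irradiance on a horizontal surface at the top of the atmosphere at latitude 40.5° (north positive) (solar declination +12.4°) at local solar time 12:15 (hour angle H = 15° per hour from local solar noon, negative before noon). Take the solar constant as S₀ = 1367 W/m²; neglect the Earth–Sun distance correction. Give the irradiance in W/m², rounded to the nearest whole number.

1204 W/m²

Hour angle H = 15° × (12.25 − 12) = 3.75°.
cos θ_z = sin(40.5°) sin(12.4°) + cos(40.5°) cos(12.4°) cos(3.75°) = 0.1395 + 0.7411 = 0.8806.
Top-of-atmosphere irradiance = S₀ cos θ_z = 1367 × 0.8806 = 1203.78 W/m².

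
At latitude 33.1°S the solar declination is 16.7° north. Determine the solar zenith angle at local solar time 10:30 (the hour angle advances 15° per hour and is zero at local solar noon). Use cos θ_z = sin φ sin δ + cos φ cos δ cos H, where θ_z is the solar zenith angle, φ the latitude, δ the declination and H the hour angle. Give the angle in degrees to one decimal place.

54.2°

Hour angle H = 15° × (10.5 − 12) = -22.50°.
With φ = -33.1°, δ = 16.7°, H = -22.50°: sin φ sin δ = -0.1569, cos φ cos δ cos H = 0.7413, so cos θ_z = 0.5844.
θ_z = arccos(0.5844) = 54.24°.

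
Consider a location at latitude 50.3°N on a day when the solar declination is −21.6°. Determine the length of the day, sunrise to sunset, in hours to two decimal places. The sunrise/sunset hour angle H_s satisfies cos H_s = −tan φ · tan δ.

8.20 hours

cos H_s = −tan(50.3°) · tan(-21.6°) = 0.4769, so H_s = arccos(0.4769) = 61.52°.
Day length = 2 H_s / 15° h⁻¹ = 123.04° / 15 = 8.203 h.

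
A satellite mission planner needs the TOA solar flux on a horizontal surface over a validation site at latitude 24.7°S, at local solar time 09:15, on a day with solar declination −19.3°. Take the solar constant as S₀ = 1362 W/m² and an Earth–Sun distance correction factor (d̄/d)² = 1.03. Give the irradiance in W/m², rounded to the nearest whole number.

1098 W/m²

Hour angle H = 15° × (9.25 − 12) = -41.25°.
cos θ_z = sin φ sin δ + cos φ cos δ cos H = (-0.4179)(-0.3305) + (0.9085)(0.9438)(0.7518) = 0.7827.
Top-of-atmosphere irradiance = S₀ (d̄/d)² cos θ_z = 1362 × 1.03 × 0.7827 = 1098.02 W/m².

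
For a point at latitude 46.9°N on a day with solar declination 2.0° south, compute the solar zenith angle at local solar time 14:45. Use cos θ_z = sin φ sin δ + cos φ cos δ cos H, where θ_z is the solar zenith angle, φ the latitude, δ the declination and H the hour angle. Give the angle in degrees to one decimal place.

Hour angle H = 15° × (14.75 − 12) = 41.25°.
cos θ_z = sin φ sin δ + cos φ cos δ cos H = (0.7302)(-0.0349) + (0.6833)(0.9994)(0.7518) = 0.4879.
θ_z = arccos(0.4879) = 60.80°.

60.8°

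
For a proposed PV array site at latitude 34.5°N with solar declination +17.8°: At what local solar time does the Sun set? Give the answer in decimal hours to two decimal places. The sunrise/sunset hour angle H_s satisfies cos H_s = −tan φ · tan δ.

18.85 h

cos H_s = −tan(34.5°) · tan(17.8°) = -0.2207, so H_s = arccos(-0.2207) = 102.75°.
Sunset is at 12 + H_s/15 = 12 + 6.850 = 18.850 h local solar time.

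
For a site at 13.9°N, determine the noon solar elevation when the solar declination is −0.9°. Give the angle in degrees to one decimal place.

75.2°

At local solar noon the hour angle is zero, so the elevation is 90° − |φ − δ| = 90° − |13.9° − (-0.9°)| = 90° − 14.8° = 75.2°.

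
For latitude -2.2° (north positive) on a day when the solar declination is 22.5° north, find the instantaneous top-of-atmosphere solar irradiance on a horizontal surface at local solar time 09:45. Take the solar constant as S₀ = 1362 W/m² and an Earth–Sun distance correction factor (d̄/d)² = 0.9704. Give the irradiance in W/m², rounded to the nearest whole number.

Hour angle H = 15° × (9.75 − 12) = -33.75°.
cos θ_z = sin(-2.2°) sin(22.5°) + cos(-2.2°) cos(22.5°) cos(-33.75°) = -0.0147 + 0.7676 = 0.7529.
Top-of-atmosphere irradiance = S₀ (d̄/d)² cos θ_z = 1362 × 0.9704 × 0.7529 = 995.10 W/m².

995 W/m²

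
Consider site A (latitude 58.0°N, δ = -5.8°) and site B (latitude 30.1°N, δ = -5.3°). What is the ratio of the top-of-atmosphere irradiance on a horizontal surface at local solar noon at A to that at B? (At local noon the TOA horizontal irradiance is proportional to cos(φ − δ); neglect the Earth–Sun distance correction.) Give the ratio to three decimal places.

A: cos θ_z = cos(58.0° − (-5.8°)) = 0.4415.
B: cos θ_z = cos(30.1° − (-5.3°)) = 0.8151.
Ratio A/B = 0.4415 / 0.8151 = 0.5417.

0.542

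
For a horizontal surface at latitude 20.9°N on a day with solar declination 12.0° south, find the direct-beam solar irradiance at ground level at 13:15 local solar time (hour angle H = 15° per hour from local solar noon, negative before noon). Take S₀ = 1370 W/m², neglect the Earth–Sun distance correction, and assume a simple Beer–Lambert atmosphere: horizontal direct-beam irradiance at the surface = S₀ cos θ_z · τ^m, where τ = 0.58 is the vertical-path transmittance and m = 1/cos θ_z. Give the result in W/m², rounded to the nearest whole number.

544 W/m²

Hour angle H = 15° × (13.25 − 12) = 18.75°.
cos θ_z = sin(20.9°) sin(-12.0°) + cos(20.9°) cos(-12.0°) cos(18.75°) = -0.0742 + 0.8653 = 0.7911.
Air mass m = 1/cos θ_z = 1/0.7911 = 1.264; τ^m = 0.58^1.264 = 0.5023.
Surface direct beam = 1370 × 0.7911 × 0.5023 = 544.40 W/m².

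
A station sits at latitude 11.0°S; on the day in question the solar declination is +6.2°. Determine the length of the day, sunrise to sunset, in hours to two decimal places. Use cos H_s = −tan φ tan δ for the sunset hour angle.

11.84 hours

cos H_s = −tan(-11.0°) · tan(6.2°) = 0.0211, so H_s = arccos(0.0211) = 88.79°.
Day length = 2 H_s / 15° h⁻¹ = 177.58° / 15 = 11.839 h.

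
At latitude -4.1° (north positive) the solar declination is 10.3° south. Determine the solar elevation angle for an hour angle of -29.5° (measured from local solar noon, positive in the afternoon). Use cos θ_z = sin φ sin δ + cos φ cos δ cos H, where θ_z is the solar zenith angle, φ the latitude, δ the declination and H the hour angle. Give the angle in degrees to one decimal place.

60.1°

cos θ_z = sin(-4.1°) sin(-10.3°) + cos(-4.1°) cos(-10.3°) cos(-29.50°) = 0.0128 + 0.8541 = 0.8669.
θ_z = arccos(0.8669) = 29.90°, so the elevation is 90° − 29.90° = 60.10°.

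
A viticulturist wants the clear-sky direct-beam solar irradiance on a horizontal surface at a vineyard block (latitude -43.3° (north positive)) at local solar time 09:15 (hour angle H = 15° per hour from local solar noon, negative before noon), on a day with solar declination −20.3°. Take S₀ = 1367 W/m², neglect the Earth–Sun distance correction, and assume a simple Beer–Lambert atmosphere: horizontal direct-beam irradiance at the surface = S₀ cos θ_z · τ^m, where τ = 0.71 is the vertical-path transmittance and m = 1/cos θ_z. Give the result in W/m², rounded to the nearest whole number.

651 W/m²

Hour angle H = 15° × (9.25 − 12) = -41.25°.
cos θ_z = sin φ sin δ + cos φ cos δ cos H = (-0.6858)(-0.3469) + (0.7278)(0.9379)(0.7518) = 0.7511.
Air mass m = 1/cos θ_z = 1/0.7511 = 1.331; τ^m = 0.71^1.331 = 0.6339.
Surface direct beam = 1367 × 0.7511 × 0.6339 = 650.86 W/m².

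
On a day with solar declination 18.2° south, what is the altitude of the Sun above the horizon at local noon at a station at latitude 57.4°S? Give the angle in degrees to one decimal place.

At local solar noon the hour angle is zero, so the elevation is 90° − |φ − δ| = 90° − |-57.4° − (-18.2°)| = 90° − 39.2° = 50.8°.

50.8°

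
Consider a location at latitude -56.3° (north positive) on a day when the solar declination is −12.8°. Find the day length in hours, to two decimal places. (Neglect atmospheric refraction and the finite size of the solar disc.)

14.66 hours

cos H_s = −tan(-56.3°) · tan(-12.8°) = -0.3407, so H_s = arccos(-0.3407) = 109.92°.
Day length = 2 H_s / 15° h⁻¹ = 219.84° / 15 = 14.656 h.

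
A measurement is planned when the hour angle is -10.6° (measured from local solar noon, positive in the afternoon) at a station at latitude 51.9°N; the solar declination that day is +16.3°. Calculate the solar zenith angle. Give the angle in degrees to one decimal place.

36.6°

With φ = 51.9°, δ = 16.3°, H = -10.60°: sin φ sin δ = 0.2209, cos φ cos δ cos H = 0.5821, so cos θ_z = 0.8030.
θ_z = arccos(0.8030) = 36.58°.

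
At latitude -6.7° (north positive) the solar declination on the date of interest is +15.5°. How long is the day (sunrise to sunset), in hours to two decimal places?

cos H_s = −tan(-6.7°) · tan(15.5°) = 0.0326, so H_s = arccos(0.0326) = 88.13°.
Day length = 2 H_s / 15° h⁻¹ = 176.26° / 15 = 11.751 h.

11.75 hours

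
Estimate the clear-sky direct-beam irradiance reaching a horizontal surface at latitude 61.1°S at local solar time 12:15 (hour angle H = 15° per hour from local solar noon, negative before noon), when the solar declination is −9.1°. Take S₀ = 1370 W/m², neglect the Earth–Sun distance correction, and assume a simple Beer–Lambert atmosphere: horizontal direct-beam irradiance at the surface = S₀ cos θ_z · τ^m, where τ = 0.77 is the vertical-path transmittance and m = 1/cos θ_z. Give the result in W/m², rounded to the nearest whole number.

550 W/m²

Hour angle H = 15° × (12.25 − 12) = 3.75°.
cos θ_z = sin(-61.1°) sin(-9.1°) + cos(-61.1°) cos(-9.1°) cos(3.75°) = 0.1385 + 0.4762 = 0.6147.
Air mass m = 1/cos θ_z = 1/0.6147 = 1.627; τ^m = 0.77^1.627 = 0.6536.
Surface direct beam = 1370 × 0.6147 × 0.6536 = 550.42 W/m².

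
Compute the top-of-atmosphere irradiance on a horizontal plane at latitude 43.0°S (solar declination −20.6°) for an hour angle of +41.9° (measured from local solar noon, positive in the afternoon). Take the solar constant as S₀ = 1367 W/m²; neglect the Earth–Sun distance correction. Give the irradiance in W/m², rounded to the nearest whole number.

1025 W/m²

cos θ_z = sin(-43.0°) sin(-20.6°) + cos(-43.0°) cos(-20.6°) cos(41.90°) = 0.2400 + 0.5095 = 0.7495.
Top-of-atmosphere irradiance = S₀ cos θ_z = 1367 × 0.7495 = 1024.57 W/m².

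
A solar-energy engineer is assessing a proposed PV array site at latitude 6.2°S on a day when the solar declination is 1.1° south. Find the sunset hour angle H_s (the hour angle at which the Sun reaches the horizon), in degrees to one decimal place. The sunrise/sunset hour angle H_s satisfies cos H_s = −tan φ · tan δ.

cos H_s = −tan(-6.2°) · tan(-1.1°) = -0.0021, so H_s = arccos(-0.0021) = 90.12°.

90.1°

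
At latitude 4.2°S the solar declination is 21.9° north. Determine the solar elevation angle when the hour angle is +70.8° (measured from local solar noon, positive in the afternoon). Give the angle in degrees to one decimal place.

16.1°

cos θ_z = sin φ sin δ + cos φ cos δ cos H = (-0.0732)(0.3730) + (0.9973)(0.9278)(0.3289) = 0.2770.
θ_z = arccos(0.2770) = 73.92°, so the elevation is 90° − 73.92° = 16.08°.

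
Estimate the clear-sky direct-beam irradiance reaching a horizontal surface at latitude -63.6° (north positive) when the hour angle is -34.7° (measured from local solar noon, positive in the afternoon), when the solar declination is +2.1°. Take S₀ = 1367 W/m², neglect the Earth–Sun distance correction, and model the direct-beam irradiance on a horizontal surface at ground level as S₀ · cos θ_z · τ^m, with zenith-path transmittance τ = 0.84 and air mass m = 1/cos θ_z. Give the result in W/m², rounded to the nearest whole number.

With φ = -63.6°, δ = 2.1°, H = -34.70°: sin φ sin δ = -0.0328, cos φ cos δ cos H = 0.3653, so cos θ_z = 0.3325.
Air mass m = 1/cos θ_z = 1/0.3325 = 3.008; τ^m = 0.84^3.008 = 0.5919.
Surface direct beam = 1367 × 0.3325 × 0.5919 = 269.03 W/m².

269 W/m²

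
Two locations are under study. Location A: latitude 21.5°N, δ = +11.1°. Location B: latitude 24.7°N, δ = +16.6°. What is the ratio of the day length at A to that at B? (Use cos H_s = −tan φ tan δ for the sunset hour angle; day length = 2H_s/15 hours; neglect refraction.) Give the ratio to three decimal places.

A: H_s = arccos(−tan 21.5° · tan 11.1°) = 94.43°, so 2H_s/15 = 12.5907 h.
B: H_s = arccos(−tan 24.7° · tan 16.6°) = 97.88°, so 2H_s/15 = 13.0507 h.
Ratio A/B = 12.5907 / 13.0507 = 0.9648.

0.965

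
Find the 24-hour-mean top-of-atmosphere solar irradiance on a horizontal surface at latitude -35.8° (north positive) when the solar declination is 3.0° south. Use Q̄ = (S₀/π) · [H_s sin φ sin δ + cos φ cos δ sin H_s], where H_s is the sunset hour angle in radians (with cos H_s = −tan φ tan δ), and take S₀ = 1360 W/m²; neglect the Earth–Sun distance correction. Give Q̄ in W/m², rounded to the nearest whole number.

372 W/m²

The sunset hour angle satisfies cos H_s = −tan φ tan δ = -0.0378, giving H_s = 92.17°. In radians, H_s = 1.6087.
H_s sin φ sin δ = 1.6087 × -0.5850 × -0.0523 = 0.0492.
cos φ cos δ sin H_s = 0.8111 × 0.9986 × 0.9993 = 0.8094.
Q̄ = (1360/π) × (0.0492 + 0.8094) = 432.90 × 0.8586 = 371.69 W/m².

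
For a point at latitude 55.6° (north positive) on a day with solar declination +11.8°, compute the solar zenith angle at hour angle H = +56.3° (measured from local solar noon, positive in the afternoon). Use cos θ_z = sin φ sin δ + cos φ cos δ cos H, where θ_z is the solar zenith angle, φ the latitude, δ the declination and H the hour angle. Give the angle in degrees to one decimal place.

cos θ_z = sin φ sin δ + cos φ cos δ cos H = (0.8251)(0.2045) + (0.5650)(0.9789)(0.5548) = 0.4756.
θ_z = arccos(0.4756) = 61.60°.

61.6°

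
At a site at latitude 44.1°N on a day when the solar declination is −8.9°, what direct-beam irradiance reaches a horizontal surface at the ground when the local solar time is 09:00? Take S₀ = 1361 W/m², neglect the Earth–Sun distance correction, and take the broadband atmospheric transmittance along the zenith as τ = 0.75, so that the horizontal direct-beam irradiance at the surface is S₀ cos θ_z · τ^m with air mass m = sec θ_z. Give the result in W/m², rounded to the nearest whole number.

Hour angle H = 15° × (9 − 12) = -45.00°.
cos θ_z = sin φ sin δ + cos φ cos δ cos H = (0.6959)(-0.1547) + (0.7181)(0.9880)(0.7071) = 0.3940.
Air mass m = 1/cos θ_z = 1/0.3940 = 2.538; τ^m = 0.75^2.538 = 0.4818.
Surface direct beam = 1361 × 0.3940 × 0.4818 = 258.36 W/m².

258 W/m²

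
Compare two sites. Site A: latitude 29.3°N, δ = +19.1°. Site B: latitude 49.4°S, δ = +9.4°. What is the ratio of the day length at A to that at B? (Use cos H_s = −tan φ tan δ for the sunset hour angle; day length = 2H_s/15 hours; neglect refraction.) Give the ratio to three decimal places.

1.283

A: H_s = arccos(−tan 29.3° · tan 19.1°) = 101.21°, so 2H_s/15 = 13.4947 h.
B: H_s = arccos(−tan -49.4° · tan 9.4°) = 78.86°, so 2H_s/15 = 10.5147 h.
Ratio A/B = 13.4947 / 10.5147 = 1.2834.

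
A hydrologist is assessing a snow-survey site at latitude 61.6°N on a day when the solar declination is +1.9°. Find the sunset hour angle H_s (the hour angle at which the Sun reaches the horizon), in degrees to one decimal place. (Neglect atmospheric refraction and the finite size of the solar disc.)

cos H_s = −tan(61.6°) · tan(1.9°) = -0.0614, so H_s = arccos(-0.0614) = 93.52°.

93.5°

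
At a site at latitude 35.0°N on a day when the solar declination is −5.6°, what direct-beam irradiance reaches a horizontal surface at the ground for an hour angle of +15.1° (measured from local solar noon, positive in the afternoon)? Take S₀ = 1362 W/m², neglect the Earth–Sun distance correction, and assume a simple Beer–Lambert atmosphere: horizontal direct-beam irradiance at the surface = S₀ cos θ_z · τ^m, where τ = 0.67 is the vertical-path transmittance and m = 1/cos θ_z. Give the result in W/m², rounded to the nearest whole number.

576 W/m²

cos θ_z = sin φ sin δ + cos φ cos δ cos H = (0.5736)(-0.0976) + (0.8192)(0.9952)(0.9655) = 0.7312.
Air mass m = 1/cos θ_z = 1/0.7312 = 1.368; τ^m = 0.67^1.368 = 0.5782.
Surface direct beam = 1362 × 0.7312 × 0.5782 = 575.83 W/m².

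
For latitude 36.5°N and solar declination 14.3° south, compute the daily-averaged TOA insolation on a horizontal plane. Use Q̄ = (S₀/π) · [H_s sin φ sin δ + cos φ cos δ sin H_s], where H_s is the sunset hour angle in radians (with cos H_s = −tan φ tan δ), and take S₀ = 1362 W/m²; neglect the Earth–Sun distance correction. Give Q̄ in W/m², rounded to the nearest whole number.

−tan φ tan δ = −(0.7400)(-0.2549) = 0.1886; H_s = arccos(0.1886) = 79.13°. In radians, H_s = 1.3811.
H_s sin φ sin δ = 1.3811 × 0.5948 × -0.2470 = -0.2029.
cos φ cos δ sin H_s = 0.8039 × 0.9690 × 0.9821 = 0.7650.
Q̄ = (1362/π) × (-0.2029 + 0.7650) = 433.54 × 0.5621 = 243.69 W/m².

244 W/m²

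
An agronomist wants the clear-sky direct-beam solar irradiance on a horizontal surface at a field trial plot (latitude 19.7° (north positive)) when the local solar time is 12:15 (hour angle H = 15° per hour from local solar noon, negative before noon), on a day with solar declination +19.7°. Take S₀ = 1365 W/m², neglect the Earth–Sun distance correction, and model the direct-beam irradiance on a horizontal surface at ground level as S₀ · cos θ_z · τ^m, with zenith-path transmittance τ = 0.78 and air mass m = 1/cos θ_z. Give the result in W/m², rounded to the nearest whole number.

1062 W/m²

Hour angle H = 15° × (12.25 − 12) = 3.75°.
With φ = 19.7°, δ = 19.7°, H = 3.75°: sin φ sin δ = 0.1136, cos φ cos δ cos H = 0.8845, so cos θ_z = 0.9981.
Air mass m = 1/cos θ_z = 1/0.9981 = 1.002; τ^m = 0.78^1.002 = 0.7796.
Surface direct beam = 1365 × 0.9981 × 0.7796 = 1062.13 W/m².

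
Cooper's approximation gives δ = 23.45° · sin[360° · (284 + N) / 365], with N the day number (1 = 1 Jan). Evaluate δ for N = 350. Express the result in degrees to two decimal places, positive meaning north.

-23.37°

360 × (284 + 350) / 365 = 625.315°; sin(625.315°) = -0.9967.
δ = 23.45 × -0.9967 = -23.373° ≈ -23.37°.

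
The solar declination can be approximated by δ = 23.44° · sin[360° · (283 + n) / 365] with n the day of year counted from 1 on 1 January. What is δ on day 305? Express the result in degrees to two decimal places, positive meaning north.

360 × (283 + 305) / 365 = 579.945°; sin(579.945°) = -0.6421.
δ = 23.44 × -0.6421 = -15.051° ≈ -15.05°.

-15.05°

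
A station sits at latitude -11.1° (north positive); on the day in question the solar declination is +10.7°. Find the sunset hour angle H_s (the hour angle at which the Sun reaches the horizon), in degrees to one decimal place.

87.9°

The sunset hour angle satisfies cos H_s = −tan φ tan δ = 0.0371, giving H_s = 87.87°.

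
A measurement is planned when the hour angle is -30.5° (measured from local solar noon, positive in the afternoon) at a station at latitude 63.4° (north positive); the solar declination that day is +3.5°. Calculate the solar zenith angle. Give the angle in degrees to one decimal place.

With φ = 63.4°, δ = 3.5°, H = -30.50°: sin φ sin δ = 0.0546, cos φ cos δ cos H = 0.3851, so cos θ_z = 0.4397.
θ_z = arccos(0.4397) = 63.92°.

63.9°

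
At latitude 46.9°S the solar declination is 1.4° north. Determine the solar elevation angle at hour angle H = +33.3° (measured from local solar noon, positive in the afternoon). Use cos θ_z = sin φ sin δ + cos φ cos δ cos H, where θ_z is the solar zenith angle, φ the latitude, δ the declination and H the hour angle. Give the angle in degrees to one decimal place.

cos θ_z = sin φ sin δ + cos φ cos δ cos H = (-0.7302)(0.0244) + (0.6833)(0.9997)(0.8358) = 0.5531.
θ_z = arccos(0.5531) = 56.42°, so the elevation is 90° − 56.42° = 33.58°.

33.6°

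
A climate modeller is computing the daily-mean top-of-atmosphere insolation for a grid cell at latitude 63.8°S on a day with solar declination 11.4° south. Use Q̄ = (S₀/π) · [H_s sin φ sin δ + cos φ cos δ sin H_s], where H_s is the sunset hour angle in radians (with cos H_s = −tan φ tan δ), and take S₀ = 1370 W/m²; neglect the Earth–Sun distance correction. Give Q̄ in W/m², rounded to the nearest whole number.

326 W/m²

−tan φ tan δ = −(-2.0323)(-0.2016) = -0.4097; H_s = arccos(-0.4097) = 114.19°. In radians, H_s = 1.9930.
H_s sin φ sin δ = 1.9930 × -0.8973 × -0.1977 = 0.3536.
cos φ cos δ sin H_s = 0.4415 × 0.9803 × 0.9122 = 0.3948.
Q̄ = (1370/π) × (0.3536 + 0.3948) = 436.08 × 0.7484 = 326.36 W/m².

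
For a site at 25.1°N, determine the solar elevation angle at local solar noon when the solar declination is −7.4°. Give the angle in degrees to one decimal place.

At local solar noon the hour angle is zero, so the elevation is 90° − |φ − δ| = 90° − |25.1° − (-7.4°)| = 90° − 32.5° = 57.5°.

57.5°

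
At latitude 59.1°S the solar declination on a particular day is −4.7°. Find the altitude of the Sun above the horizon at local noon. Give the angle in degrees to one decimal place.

At local solar noon the hour angle is zero, so the elevation is 90° − |φ − δ| = 90° − |-59.1° − (-4.7°)| = 90° − 54.4° = 35.6°.

35.6°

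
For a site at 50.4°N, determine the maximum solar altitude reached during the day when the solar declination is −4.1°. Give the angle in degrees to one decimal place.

35.5°

At local solar noon the hour angle is zero, so the elevation is 90° − |φ − δ| = 90° − |50.4° − (-4.1°)| = 90° − 54.5° = 35.5°.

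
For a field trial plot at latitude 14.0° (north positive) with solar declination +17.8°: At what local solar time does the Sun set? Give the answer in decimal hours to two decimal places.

−tan φ tan δ = −(0.2493)(0.3211) = -0.0801; H_s = arccos(-0.0801) = 94.59°.
Sunset is at 12 + H_s/15 = 12 + 6.306 = 18.306 h local solar time.

18.31 h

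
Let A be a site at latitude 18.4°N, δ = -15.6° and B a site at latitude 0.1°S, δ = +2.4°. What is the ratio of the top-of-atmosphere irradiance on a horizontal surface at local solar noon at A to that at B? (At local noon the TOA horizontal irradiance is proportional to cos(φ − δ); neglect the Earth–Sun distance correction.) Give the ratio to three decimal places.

A: cos θ_z = cos(18.4° − (-15.6°)) = 0.8290.
B: cos θ_z = cos(-0.1° − (2.4°)) = 0.9990.
Ratio A/B = 0.8290 / 0.9990 = 0.8298.

0.830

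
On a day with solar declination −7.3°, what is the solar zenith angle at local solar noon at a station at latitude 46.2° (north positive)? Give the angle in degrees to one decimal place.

At local solar noon the hour angle is zero, so the zenith angle is |φ − δ| = |46.2° − (-7.3°)| = 53.5°.

53.5°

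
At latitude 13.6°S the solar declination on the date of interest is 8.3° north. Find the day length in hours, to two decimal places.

11.73 hours

−tan φ tan δ = −(-0.2419)(0.1459) = 0.0353; H_s = arccos(0.0353) = 87.98°.
Day length = 2 H_s / 15° h⁻¹ = 175.96° / 15 = 11.731 h.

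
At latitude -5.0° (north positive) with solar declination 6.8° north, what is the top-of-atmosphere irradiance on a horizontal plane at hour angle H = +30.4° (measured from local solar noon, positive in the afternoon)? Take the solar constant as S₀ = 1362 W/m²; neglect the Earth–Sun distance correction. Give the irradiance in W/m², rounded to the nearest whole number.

cos θ_z = sin φ sin δ + cos φ cos δ cos H = (-0.0872)(0.1184) + (0.9962)(0.9930)(0.8625) = 0.8429.
Top-of-atmosphere irradiance = S₀ cos θ_z = 1362 × 0.8429 = 1148.03 W/m².

1148 W/m²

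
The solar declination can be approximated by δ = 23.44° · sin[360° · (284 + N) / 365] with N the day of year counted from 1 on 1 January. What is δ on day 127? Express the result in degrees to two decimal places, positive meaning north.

360 × (284 + 127) / 365 = 405.370°; sin(405.370°) = 0.7117.
δ = 23.44 × 0.7117 = 16.682° ≈ +16.68°.

+16.68°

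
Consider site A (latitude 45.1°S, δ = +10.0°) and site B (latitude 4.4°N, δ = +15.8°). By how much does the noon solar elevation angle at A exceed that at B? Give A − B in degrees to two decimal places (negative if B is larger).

A: 90° − |-45.1 − (10.0)| = 34.90°.
B: 90° − |4.4 − (15.8)| = 78.60°.
A − B = 34.90 − 78.60 = -43.70°.

-43.70°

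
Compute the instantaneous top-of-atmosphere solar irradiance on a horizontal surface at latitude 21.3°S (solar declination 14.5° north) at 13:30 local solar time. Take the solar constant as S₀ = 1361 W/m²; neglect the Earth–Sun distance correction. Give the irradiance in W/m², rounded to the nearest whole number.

1010 W/m²

Hour angle H = 15° × (13.5 − 12) = 22.50°.
With φ = -21.3°, δ = 14.5°, H = 22.50°: sin φ sin δ = -0.0910, cos φ cos δ cos H = 0.8334, so cos θ_z = 0.7424.
Top-of-atmosphere irradiance = S₀ cos θ_z = 1361 × 0.7424 = 1010.41 W/m².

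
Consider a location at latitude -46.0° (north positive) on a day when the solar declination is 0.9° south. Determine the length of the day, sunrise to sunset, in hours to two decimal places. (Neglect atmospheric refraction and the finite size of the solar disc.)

12.12 hours

The sunset hour angle satisfies cos H_s = −tan φ tan δ = -0.0163, giving H_s = 90.93°.
Day length = 2 H_s / 15° h⁻¹ = 181.86° / 15 = 12.124 h.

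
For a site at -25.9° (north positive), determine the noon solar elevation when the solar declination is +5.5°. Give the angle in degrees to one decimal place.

58.6°

At local solar noon the hour angle is zero, so the elevation is 90° − |φ − δ| = 90° − |-25.9° − (5.5°)| = 90° − 31.4° = 58.6°.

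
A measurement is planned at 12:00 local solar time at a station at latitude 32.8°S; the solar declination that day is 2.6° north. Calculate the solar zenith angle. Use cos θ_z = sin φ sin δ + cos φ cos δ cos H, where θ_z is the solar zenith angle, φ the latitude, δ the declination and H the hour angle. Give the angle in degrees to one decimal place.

Hour angle H = 15° × (12 − 12) = 0.00°.
cos θ_z = sin(-32.8°) sin(2.6°) + cos(-32.8°) cos(2.6°) cos(0.00°) = -0.0246 + 0.8397 = 0.8151.
θ_z = arccos(0.8151) = 35.40°.

35.4°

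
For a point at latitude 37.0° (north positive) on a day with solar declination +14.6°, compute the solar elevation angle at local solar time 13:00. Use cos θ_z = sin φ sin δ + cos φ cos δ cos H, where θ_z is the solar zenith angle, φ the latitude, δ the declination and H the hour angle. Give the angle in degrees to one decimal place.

Hour angle H = 15° × (13 − 12) = 15.00°.
cos θ_z = sin(37.0°) sin(14.6°) + cos(37.0°) cos(14.6°) cos(15.00°) = 0.1517 + 0.7465 = 0.8982.
θ_z = arccos(0.8982) = 26.08°, so the elevation is 90° − 26.08° = 63.92°.

63.9°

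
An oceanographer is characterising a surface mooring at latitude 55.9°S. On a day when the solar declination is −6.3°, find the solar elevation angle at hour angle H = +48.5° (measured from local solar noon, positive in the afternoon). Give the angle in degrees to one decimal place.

cos θ_z = sin(-55.9°) sin(-6.3°) + cos(-55.9°) cos(-6.3°) cos(48.50°) = 0.0909 + 0.3692 = 0.4601.
θ_z = arccos(0.4601) = 62.61°, so the elevation is 90° − 62.61° = 27.39°.

27.4°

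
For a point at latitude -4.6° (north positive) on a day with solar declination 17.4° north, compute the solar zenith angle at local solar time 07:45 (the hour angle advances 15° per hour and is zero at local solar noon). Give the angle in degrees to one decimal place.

Hour angle H = 15° × (7.75 − 12) = -63.75°.
cos θ_z = sin(-4.6°) sin(17.4°) + cos(-4.6°) cos(17.4°) cos(-63.75°) = -0.0240 + 0.4207 = 0.3967.
θ_z = arccos(0.3967) = 66.63°.

66.6°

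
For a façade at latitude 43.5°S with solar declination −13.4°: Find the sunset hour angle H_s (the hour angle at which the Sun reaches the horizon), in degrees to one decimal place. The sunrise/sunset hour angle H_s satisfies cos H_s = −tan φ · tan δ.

103.1°

−tan φ tan δ = −(-0.9490)(-0.2382) = -0.2261; H_s = arccos(-0.2261) = 103.07°.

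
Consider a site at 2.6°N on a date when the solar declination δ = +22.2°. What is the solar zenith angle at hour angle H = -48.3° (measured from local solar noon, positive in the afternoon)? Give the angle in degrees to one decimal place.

cos θ_z = sin(2.6°) sin(22.2°) + cos(2.6°) cos(22.2°) cos(-48.30°) = 0.0171 + 0.6153 = 0.6324.
θ_z = arccos(0.6324) = 50.77°.

50.8°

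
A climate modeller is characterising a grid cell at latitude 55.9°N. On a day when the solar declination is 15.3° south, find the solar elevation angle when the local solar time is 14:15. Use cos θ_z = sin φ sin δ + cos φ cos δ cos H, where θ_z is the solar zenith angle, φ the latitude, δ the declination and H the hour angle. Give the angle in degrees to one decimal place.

Hour angle H = 15° × (14.25 − 12) = 33.75°.
With φ = 55.9°, δ = -15.3°, H = 33.75°: sin φ sin δ = -0.2185, cos φ cos δ cos H = 0.4496, so cos θ_z = 0.2311.
θ_z = arccos(0.2311) = 76.64°, so the elevation is 90° − 76.64° = 13.36°.

13.4°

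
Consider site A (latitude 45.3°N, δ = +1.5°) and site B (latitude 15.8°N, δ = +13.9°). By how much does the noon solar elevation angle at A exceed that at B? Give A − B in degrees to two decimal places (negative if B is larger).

A: 90° − |45.3 − (1.5)| = 46.20°.
B: 90° − |15.8 − (13.9)| = 88.10°.
A − B = 46.20 − 88.10 = -41.90°.

-41.90°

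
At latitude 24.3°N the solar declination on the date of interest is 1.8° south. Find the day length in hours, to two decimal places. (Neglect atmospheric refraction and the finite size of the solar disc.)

The sunset hour angle satisfies cos H_s = −tan φ tan δ = 0.0142, giving H_s = 89.19°.
Day length = 2 H_s / 15° h⁻¹ = 178.38° / 15 = 11.892 h.

11.89 hours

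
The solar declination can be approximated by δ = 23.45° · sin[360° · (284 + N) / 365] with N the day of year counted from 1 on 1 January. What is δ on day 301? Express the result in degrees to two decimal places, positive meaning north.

360 × (284 + 301) / 365 = 576.986°; sin(576.986°) = -0.6016.
δ = 23.45 × -0.6016 = -14.108° ≈ -14.11°.

-14.11°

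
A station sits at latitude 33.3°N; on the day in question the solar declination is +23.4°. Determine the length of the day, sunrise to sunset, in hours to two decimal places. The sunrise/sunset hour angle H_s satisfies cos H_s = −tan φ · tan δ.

cos H_s = −tan(33.3°) · tan(23.4°) = -0.2843, so H_s = arccos(-0.2843) = 106.52°.
Day length = 2 H_s / 15° h⁻¹ = 213.04° / 15 = 14.203 h.

14.20 hours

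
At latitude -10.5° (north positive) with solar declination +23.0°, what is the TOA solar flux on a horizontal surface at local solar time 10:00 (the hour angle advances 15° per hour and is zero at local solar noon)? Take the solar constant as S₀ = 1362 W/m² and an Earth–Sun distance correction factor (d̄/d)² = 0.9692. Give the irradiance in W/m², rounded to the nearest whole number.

Hour angle H = 15° × (10 − 12) = -30.00°.
cos θ_z = sin φ sin δ + cos φ cos δ cos H = (-0.1822)(0.3907) + (0.9833)(0.9205)(0.8660) = 0.7127.
Top-of-atmosphere irradiance = S₀ (d̄/d)² cos θ_z = 1362 × 0.9692 × 0.7127 = 940.80 W/m².

941 W/m²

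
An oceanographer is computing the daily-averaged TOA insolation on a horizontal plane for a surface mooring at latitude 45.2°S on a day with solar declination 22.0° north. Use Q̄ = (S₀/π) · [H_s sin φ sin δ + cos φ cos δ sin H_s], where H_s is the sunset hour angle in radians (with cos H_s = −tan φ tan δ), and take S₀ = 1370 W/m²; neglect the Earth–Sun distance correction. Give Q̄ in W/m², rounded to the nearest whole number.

The sunset hour angle satisfies cos H_s = −tan φ tan δ = 0.4069, giving H_s = 65.99°. In radians, H_s = 1.1517.
H_s sin φ sin δ = 1.1517 × -0.7096 × 0.3746 = -0.3061.
cos φ cos δ sin H_s = 0.7046 × 0.9272 × 0.9135 = 0.5968.
Q̄ = (1370/π) × (-0.3061 + 0.5968) = 436.08 × 0.2907 = 126.77 W/m².

127 W/m²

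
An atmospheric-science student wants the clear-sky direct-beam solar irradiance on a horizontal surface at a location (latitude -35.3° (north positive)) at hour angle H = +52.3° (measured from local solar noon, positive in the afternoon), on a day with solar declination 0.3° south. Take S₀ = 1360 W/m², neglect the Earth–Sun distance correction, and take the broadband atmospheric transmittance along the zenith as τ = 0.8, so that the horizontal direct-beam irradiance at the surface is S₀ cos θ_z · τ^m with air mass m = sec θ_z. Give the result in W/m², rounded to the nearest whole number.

438 W/m²

cos θ_z = sin φ sin δ + cos φ cos δ cos H = (-0.5779)(-0.0052) + (0.8161)(1.0000)(0.6115) = 0.5021.
Air mass m = 1/cos θ_z = 1/0.5021 = 1.992; τ^m = 0.8^1.992 = 0.6411.
Surface direct beam = 1360 × 0.5021 × 0.6411 = 437.78 W/m².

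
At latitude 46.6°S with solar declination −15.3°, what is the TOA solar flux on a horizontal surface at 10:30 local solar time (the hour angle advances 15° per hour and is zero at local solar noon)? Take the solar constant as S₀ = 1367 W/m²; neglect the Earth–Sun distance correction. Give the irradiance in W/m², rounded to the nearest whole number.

Hour angle H = 15° × (10.5 − 12) = -22.50°.
cos θ_z = sin(-46.6°) sin(-15.3°) + cos(-46.6°) cos(-15.3°) cos(-22.50°) = 0.1917 + 0.6123 = 0.8040.
Top-of-atmosphere irradiance = S₀ cos θ_z = 1367 × 0.8040 = 1099.07 W/m².

1099 W/m²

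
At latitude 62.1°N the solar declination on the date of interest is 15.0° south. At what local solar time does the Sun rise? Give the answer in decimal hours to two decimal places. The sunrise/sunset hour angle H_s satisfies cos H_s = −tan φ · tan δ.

8.03 h

−tan φ tan δ = −(1.8887)(-0.2679) = 0.5060; H_s = arccos(0.5060) = 59.60°.
Sunrise is at 12 − H_s/15 = 12 − 3.973 = 8.027 h local solar time.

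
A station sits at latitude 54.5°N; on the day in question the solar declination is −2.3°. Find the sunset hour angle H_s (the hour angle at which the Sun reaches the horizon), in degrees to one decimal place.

The sunset hour angle satisfies cos H_s = −tan φ tan δ = 0.0563, giving H_s = 86.77°.

86.8°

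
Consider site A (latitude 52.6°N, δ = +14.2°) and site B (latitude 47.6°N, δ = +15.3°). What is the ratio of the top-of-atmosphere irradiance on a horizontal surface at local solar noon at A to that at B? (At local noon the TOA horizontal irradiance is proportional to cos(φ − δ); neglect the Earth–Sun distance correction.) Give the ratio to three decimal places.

A: cos θ_z = cos(52.6° − (14.2°)) = 0.7837.
B: cos θ_z = cos(47.6° − (15.3°)) = 0.8453.
Ratio A/B = 0.7837 / 0.8453 = 0.9271.

0.927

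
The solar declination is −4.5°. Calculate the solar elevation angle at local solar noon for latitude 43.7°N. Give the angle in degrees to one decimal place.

41.8°

At local solar noon the hour angle is zero, so the elevation is 90° − |φ − δ| = 90° − |43.7° − (-4.5°)| = 90° − 48.2° = 41.8°.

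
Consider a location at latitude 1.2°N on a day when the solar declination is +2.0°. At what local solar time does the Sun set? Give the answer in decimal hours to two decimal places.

18.00 h

cos H_s = −tan(1.2°) · tan(2.0°) = -0.0007, so H_s = arccos(-0.0007) = 90.04°.
Sunset is at 12 + H_s/15 = 12 + 6.003 = 18.003 h local solar time.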